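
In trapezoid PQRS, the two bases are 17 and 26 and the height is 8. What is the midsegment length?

The midsegment of a trapezoid = (base1 + base2) / 2
midsegment = (17 + 26) / 2
midsegment = 43 / 2
midsegment = 43/2

43/2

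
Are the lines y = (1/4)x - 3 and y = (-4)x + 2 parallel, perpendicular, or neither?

Slope of line 1: m1 = 1/4
Slope of line 2: m2 = -4
Two lines are perpendicular when the product of their slopes is -1 (negative reciprocals).
m1 * m2 = (1/4) * (-4) = -1, confirming perpendicularity.

Perpendicular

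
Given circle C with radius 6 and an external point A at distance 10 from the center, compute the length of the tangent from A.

The tangent, radius, and line from the external point to the center form a right triangle.
The right angle is where the tangent meets the radius.
By the Pythagorean theorem: tangent² + 6² = 10²
tangent² = 100 - 36 = 64
tangent = 8

8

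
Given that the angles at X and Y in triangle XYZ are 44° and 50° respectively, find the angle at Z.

angle Z = 180 - 44 - 50 = 86 degrees.

86 degrees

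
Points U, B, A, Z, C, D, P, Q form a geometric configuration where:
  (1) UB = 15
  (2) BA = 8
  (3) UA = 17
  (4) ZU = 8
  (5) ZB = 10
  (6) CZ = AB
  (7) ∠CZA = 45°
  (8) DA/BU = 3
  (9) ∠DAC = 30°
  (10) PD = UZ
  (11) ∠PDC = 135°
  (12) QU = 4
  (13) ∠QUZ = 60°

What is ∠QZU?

Step 1: By the law of cosines on triangle ZUQ: ZQ² = 8² + 4² − 2·8·4·cos(60°) = 48, so ZQ = 4·√3.
Step 2: By the inverse law of cosines on triangle QZU: cos(∠QZU) = ((4·√3)² + 8² − 4²) / (2·4·√3·8) = 96/110.85 = 0.866, so ∠QZU = 30°.

Therefore, the measure of angle ∠QZU = 30°.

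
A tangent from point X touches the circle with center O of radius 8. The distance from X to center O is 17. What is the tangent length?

The tangent, radius, and line from the external point to the center form a right triangle.
The right angle is where the tangent meets the radius.
By the Pythagorean theorem: tangent² + 8² = 17²
tangent² = 289 - 64 = 225
tangent = 15

15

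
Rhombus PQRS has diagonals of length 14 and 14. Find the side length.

In a rhombus, the diagonals bisect each other perpendicularly, creating four congruent right triangles.
Each triangle has legs 7 (half of 14) and 7 (half of 14).
The hypotenuse of each right triangle is a side of the rhombus:
side = sqrt(7^2 + 7^2) = sqrt(98) = 7*sqrt(2)

7*sqrt(2)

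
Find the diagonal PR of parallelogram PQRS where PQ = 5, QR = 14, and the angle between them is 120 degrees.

Using the law of cosines:
d^2 = 5^2 + 14^2 - 2(5)(14)cos(120 degrees)
d^2 = 25 + 196 - 140*-1/2
d^2 = 291
d = sqrt(291)

sqrt(291)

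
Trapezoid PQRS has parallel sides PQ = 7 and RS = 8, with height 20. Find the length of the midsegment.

The midsegment of a trapezoid = (base1 + base2) / 2
midsegment = (7 + 8) / 2
midsegment = 15 / 2
midsegment = 15/2

15/2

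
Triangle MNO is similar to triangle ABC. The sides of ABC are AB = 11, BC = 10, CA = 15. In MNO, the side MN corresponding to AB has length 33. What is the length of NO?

k = 33/11 = 3. NO = 3 * 10 = 30.

30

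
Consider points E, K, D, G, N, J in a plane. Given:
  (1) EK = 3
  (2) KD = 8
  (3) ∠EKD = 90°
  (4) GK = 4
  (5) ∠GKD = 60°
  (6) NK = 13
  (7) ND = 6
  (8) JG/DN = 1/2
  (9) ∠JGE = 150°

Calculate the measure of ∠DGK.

Step 1: By the law of cosines on triangle GKD: GD² = 4² + 8² − 2·4·8·cos(60°) = 48, so GD = 4·√3.
Step 2: By the inverse law of cosines on triangle DGK: cos(∠DGK) = ((4·√3)² + 4² − 8²) / (2·4·√3·4) = 0/55.43 = 0, so ∠DGK = 90°.

Therefore, the measure of angle ∠DGK = 90°.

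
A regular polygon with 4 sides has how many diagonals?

Total line segments between 4 vertices = C(4,2) = 6.
Subtract the 4 sides: 6 - 4 = 2 diagonals.

2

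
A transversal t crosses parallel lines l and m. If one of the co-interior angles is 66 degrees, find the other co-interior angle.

Co-interior angles (same-side interior) formed by parallel lines and a transversal are supplementary (sum to 180 degrees).
The given angle is 66 degrees.
The co-interior angle = 180 - 66 = 114 degrees.

114 degrees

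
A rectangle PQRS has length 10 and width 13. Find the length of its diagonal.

d = sqrt(10^2 + 13^2) = sqrt(269)

sqrt(269)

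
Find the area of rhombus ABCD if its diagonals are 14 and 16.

Area = (14 * 16) / 2 = 224 / 2 = 112

112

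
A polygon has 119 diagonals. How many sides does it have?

Using d = n(n - 3)/2, we solve 119 = n(n - 3)/2.
So n(n - 3) = 238.
Testing n = 17: 17 * 14 = 238 = 238. Correct.
The polygon has 17 sides.

17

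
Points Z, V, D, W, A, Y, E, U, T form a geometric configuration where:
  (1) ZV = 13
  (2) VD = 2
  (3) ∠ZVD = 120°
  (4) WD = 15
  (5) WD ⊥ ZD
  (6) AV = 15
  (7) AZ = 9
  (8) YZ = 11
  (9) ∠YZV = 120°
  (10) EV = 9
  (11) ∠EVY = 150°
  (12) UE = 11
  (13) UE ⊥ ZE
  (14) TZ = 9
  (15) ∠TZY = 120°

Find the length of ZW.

Step 1: By the law of cosines on triangle ZVD: ZD² = 13² + 2² − 2·13·2·cos(120°) = 199, so ZD = √199.
Step 2: By the law of cosines on triangle ZDW: ZW² = √199² + 15² − 2·√199·15·cos(90°) = 424, so ZW = 2·√106.

Therefore, the length of ZW = 2·√106.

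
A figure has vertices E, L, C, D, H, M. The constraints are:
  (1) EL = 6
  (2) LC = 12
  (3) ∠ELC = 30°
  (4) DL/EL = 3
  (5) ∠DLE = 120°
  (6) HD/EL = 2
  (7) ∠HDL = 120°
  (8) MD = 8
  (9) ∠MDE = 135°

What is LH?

From the given relations: DL = 3·EL = 3·6 = 18; HD = 2·EL = 2·6 = 12.
Step 1: By the law of cosines on triangle LDH: LH² = 18² + 12² − 2·18·12·cos(120°) = 684, so LH = 6·√19.

Therefore, the length of LH = 6·√19.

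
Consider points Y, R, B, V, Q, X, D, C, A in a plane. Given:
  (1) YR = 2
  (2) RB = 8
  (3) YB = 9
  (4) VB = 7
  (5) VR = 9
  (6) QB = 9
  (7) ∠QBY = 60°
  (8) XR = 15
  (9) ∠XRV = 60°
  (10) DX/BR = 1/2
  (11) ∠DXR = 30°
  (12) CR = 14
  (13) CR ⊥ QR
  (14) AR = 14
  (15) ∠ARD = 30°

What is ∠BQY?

Step 1: By the law of cosines on triangle QBY: QY² = 9² + 9² − 2·9·9·cos(60°) = 81, so QY = 9.
Step 2: By the inverse law of cosines on triangle BQY: cos(∠BQY) = (9² + 9² − 9²) / (2·9·9) = 81/162 = 0.5, so ∠BQY = 60°.

Therefore, the measure of angle ∠BQY = 60°.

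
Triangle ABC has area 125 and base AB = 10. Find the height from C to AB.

Rearranging the area formula Area = (1/2) * base * height:
height = 2 * Area / base = 2 * 125 / 10 = 25.

25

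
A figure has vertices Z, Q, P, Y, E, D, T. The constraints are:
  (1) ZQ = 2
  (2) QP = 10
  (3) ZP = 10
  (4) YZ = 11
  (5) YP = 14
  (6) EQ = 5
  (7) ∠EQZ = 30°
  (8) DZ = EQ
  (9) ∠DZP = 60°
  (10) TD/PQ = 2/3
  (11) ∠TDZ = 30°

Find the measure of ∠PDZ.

From the given relations: DZ = EQ = 5.
Step 1: By the law of cosines on triangle DZP: DP² = 5² + 10² − 2·5·10·cos(60°) = 75, so DP = 5·√3.
Step 2: By the inverse law of cosines on triangle PDZ: cos(∠PDZ) = ((5·√3)² + 5² − 10²) / (2·5·√3·5) = 0/86.6 = 0, so ∠PDZ = 90°.

Therefore, the measure of angle ∠PDZ = 90°.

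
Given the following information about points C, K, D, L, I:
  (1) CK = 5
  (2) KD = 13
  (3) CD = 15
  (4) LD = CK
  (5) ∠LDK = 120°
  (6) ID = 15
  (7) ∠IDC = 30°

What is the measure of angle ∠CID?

Step 1: By the law of cosines on triangle IDC: IC² = 15² + 15² − 2·15·15·cos(30°) = 60.29, so IC ≈ 7.76.
Step 2: By the inverse law of cosines on triangle CID: cos(∠CID) = (7.76² + 15² − 15²) / (2·7.76·15) = 60.29/232.94 = 0.2588, so ∠CID = 75°.

Therefore, the measure of angle ∠CID = 75°.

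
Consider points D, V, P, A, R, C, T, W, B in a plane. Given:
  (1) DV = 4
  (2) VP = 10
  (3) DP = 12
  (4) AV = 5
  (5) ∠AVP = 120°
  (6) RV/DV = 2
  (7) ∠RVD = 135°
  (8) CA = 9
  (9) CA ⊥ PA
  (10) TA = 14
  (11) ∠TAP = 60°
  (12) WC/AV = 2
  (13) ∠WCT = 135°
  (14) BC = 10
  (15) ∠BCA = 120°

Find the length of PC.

Step 1: By the law of cosines on triangle PVA: PA² = 10² + 5² − 2·10·5·cos(120°) = 175, so PA = 5·√7.
Step 2: By the law of cosines on triangle PAC: PC² = (5·√7)² + 9² − 2·5·√7·9·cos(90°) = 256, so PC = 16.

Therefore, the length of PC = 16.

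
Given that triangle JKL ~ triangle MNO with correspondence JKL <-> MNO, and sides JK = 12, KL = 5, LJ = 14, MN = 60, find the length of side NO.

k = 60/12 = 5. NO = 5 * 5 = 25.

25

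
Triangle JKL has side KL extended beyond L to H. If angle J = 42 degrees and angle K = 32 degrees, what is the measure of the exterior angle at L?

Exterior angle = 42 + 32 = 74 degrees (exterior angle theorem).

74 degrees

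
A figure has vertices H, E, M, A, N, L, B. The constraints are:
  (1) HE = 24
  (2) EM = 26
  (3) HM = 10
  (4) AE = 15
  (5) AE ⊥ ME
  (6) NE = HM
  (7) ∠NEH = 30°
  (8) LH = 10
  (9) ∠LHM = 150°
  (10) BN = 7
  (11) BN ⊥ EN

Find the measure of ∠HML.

Step 1: By the law of cosines on triangle MHL: ML² = 10² + 10² − 2·10·10·cos(150°) = 373.21, so ML ≈ 19.32.
Step 2: By the inverse law of cosines on triangle HML: cos(∠HML) = (10² + 19.32² − 10²) / (2·10·19.32) = 373.21/386.37 = 0.9659, so ∠HML = 15°.

Therefore, the measure of angle ∠HML = 15°.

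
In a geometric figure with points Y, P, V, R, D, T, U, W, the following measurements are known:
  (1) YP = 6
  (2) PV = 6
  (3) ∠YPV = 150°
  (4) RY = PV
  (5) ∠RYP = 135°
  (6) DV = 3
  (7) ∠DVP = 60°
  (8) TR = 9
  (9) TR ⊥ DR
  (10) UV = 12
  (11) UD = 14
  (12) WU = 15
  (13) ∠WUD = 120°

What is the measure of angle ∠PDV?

Step 1: By the law of cosines on triangle DVP: DP² = 3² + 6² − 2·3·6·cos(60°) = 27, so DP = 3·√3.
Step 2: By the inverse law of cosines on triangle PDV: cos(∠PDV) = ((3·√3)² + 3² − 6²) / (2·3·√3·3) = 0/31.18 = 0, so ∠PDV = 90°.

Therefore, the measure of angle ∠PDV = 90°.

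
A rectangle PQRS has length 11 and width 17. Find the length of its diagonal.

A rectangle's diagonal splits it into two right triangles, with the diagonal as the hypotenuse.
By the Pythagorean theorem, d^2 = 11^2 + 17^2 = 410.
Therefore d = sqrt(410).

sqrt(410)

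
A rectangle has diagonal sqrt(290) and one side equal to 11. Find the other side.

b = sqrt(d^2 - a^2) = sqrt(290 - 121) = sqrt(169) = 13

13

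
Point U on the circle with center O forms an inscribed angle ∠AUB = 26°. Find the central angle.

By the inscribed angle theorem, the central angle is twice the inscribed angle.
Central angle = 2 × 26° = 52°

52°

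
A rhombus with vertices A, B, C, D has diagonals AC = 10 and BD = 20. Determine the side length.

Half-diagonals are 5 and 10. side = sqrt(5^2 + 10^2) = sqrt(125) = 5*sqrt(5)

5*sqrt(5)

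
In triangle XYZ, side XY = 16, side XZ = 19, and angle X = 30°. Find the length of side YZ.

When two sides and the included angle are known, the law of cosines gives the third side.
c^2 = a^2 + b^2 - 2ab cos(C) generalizes the Pythagorean theorem to non-right triangles.
Here: YZ^2 = 256 + 361 - 608*(sqrt(3)/2) = 617 - 304*sqrt(3)
YZ = sqrt(617 - 304*sqrt(3))

sqrt(617 - 304*sqrt(3))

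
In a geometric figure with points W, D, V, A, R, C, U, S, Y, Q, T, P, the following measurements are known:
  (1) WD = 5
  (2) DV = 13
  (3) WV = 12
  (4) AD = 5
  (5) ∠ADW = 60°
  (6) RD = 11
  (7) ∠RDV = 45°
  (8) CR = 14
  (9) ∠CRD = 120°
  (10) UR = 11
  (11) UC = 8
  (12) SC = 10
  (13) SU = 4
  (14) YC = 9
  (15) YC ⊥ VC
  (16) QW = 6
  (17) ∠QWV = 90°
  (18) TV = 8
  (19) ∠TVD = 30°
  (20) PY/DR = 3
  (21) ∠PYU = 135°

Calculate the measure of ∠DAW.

Step 1: By the law of cosines on triangle ADW: AW² = 5² + 5² − 2·5·5·cos(60°) = 25, so AW = 5.
Step 2: By the inverse law of cosines on triangle DAW: cos(∠DAW) = (5² + 5² − 5²) / (2·5·5) = 25/50 = 0.5, so ∠DAW = 60°.

Therefore, the measure of angle ∠DAW = 60°.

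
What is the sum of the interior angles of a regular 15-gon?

The sum of interior angles of an n-sided polygon is (n - 2) * 180.
For n = 15: (15 - 2) * 180 = 13 * 180 = 2340 degrees.

2340 degrees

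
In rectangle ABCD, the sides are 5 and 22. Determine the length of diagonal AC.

Using the Pythagorean theorem:
d² = 5² + 22² = 25 + 484 = 509
d = sqrt(509)

sqrt(509)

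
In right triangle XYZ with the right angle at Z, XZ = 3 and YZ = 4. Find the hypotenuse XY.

In a right triangle, the square of the hypotenuse equals the sum of the squares of the two legs.
The legs are 3 and 4, so the hypotenuse = sqrt(9 + 16) = sqrt(25) = 5.

5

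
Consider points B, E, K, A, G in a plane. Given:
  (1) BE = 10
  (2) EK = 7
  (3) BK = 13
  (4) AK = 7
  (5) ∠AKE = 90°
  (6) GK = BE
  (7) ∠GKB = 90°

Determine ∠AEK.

Step 1: By the law of cosines on triangle EKA: EA² = 7² + 7² − 2·7·7·cos(90°) = 98, so EA = 7·√2.
Step 2: By the inverse law of cosines on triangle AEK: cos(∠AEK) = ((7·√2)² + 7² − 7²) / (2·7·√2·7) = 98/138.59 = 0.7071, so ∠AEK = 45°.

Therefore, the measure of angle ∠AEK = 45°.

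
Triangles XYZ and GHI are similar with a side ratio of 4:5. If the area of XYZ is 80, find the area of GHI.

For similar figures, the area ratio equals the square of the side ratio.
Side ratio (XYZ to GHI) = 4:5, so area ratio = 4^2:5^2 = 16:25.
If the area of XYZ is 80, then the area of GHI = 80 * (25/16) = 125.

125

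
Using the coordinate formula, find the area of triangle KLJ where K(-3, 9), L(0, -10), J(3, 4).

Using the Shoelace formula for a triangle:
Area = (1/2)|x0(y1 - y2) + x1(y2 - y0) + x2(y0 - y1)|
Area = (1/2)|-3(-10 - 4) + 0(4 - 9) + 3(9 - -10)|
Area = (1/2)|42 + 0 + 57|
Area = (1/2)|99|
Area = (1/2)(99)
Area = 99/2

99/2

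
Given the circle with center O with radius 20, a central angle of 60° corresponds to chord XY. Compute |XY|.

Chord = 2(20) sin(30°) = 20

20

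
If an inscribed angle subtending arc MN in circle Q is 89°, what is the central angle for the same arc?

Central angle = 2 × 89° = 178° (inscribed angle theorem).

178°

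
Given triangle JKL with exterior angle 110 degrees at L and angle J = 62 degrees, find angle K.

By the exterior angle theorem: exterior angle = sum of remote interior angles.
110 = 62 + angle K
angle K = 110 - 62 = 48 degrees

48 degrees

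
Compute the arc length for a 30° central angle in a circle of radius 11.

Arc length = 2πr × θ/360
= 2π × 11 × 1/12
= 11*pi/6

11*pi/6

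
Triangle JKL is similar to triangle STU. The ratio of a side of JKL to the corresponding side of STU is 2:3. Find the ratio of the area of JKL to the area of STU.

The ratio of areas of similar triangles equals the square of the side ratio.
Side ratio = 2:3
Area ratio = (2/3)^2 = 4/9 = 4:9

4:9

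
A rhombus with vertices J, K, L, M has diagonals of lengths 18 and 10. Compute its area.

Area = (18 * 10) / 2 = 180 / 2 = 90

90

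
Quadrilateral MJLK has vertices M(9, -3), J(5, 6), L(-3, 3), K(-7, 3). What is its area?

The Shoelace formula works by pairing each vertex with the next (cycling back to the first).
For each pair, compute x_i*y_(i+1) - x_(i+1)*y_i:
  (9*6 - 5*-3) = 69
  (5*3 - -3*6) = 33
  (-3*3 - -7*3) = 12
  (-7*-3 - 9*3) = -6
Taking half the absolute value of the total: Area = (1/2)(108) = 54.

54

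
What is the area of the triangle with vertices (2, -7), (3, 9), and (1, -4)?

The Shoelace formula computes the area from vertex coordinates by summing cross products.
For vertices (2,-7), (3,9), (1,-4):
Signed sum = 2*9 - 3*-7 + 3*-4 - 1*9 + 1*-7 - 2*-4
= 39 + -21 + 1 = 19
Area = (1/2)|19| = 19/2.

19/2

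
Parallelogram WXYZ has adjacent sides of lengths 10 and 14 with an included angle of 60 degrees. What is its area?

Area = a * b * sin(theta)
Area = 10 * 14 * sin(60 degrees)
Area = 140 * sqrt(3)/2
Area = 70*sqrt(3)

70*sqrt(3)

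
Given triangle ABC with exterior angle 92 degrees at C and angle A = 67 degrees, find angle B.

The exterior angle theorem states that an exterior angle equals the sum of the two non-adjacent interior angles.
So 92 = 67 + angle B, which gives angle B = 92 - 67 = 25 degrees.

25 degrees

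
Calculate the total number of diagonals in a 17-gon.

Total line segments between 17 vertices = C(17,2) = 136.
Subtract the 17 sides: 136 - 17 = 119 diagonals.

119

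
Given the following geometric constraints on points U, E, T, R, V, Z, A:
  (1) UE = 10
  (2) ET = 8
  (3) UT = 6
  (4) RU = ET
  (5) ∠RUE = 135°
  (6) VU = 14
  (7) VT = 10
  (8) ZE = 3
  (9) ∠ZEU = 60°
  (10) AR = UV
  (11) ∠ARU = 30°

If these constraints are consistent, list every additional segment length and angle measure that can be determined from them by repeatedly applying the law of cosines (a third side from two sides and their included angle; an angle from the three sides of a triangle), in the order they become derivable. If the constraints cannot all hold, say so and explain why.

The constraints are consistent. Derivable facts, in order:
After 1 step:
- ER ≈ 16.65
- UA ≈ 8.12
- UZ = √79
- ∠ETU = 90°
- ∠EUT = 53.13°
- ∠TEU = 36.87°
- ∠TUV = 38.21°
- ∠TVU = 21.79°
- ∠UTV = 120°
After 2 steps:
- ∠AUR = 120.51°
- ∠ERU = 25.14°
- ∠EUZ = 17°
- ∠EZU = 103°
- ∠RAU = 29.49°
- ∠REU = 19.86°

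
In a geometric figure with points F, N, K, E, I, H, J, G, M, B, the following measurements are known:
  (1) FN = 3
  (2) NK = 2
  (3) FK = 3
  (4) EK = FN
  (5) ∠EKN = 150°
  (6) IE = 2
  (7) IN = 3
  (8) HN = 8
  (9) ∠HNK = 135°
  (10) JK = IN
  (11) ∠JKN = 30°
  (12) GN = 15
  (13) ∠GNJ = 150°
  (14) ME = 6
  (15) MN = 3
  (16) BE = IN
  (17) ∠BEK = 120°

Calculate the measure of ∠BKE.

From the given relations: EK = FN = 3; BE = IN = 3.
Step 1: By the law of cosines on triangle KEB: KB² = 3² + 3² − 2·3·3·cos(120°) = 27, so KB = 3·√3.
Step 2: By the inverse law of cosines on triangle BKE: cos(∠BKE) = ((3·√3)² + 3² − 3²) / (2·3·√3·3) = 27/31.18 = 0.866, so ∠BKE = 30°.

Therefore, the measure of angle ∠BKE = 30°.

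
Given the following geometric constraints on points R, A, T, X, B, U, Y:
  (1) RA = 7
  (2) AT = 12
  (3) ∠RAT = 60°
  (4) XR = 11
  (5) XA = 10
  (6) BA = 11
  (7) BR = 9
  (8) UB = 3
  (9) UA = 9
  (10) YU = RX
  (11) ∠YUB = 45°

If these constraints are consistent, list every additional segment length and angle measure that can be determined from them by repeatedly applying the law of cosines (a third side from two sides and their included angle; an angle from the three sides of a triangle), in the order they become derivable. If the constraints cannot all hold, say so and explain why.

The constraints are consistent. Derivable facts, in order:
After 1 step:
- BY ≈ 9.13
- RT = √109
- ∠ABR = 39.4°
- ∠ABU = 42.06°
- ∠ARB = 85.9°
- ∠ARX = 62.96°
- ∠AUB = 125.03°
- ∠AXR = 38.57°
- ∠BAR = 54.7°
- ∠BAU = 12.9°
- ∠RAX = 78.46°
After 2 steps:
- ∠ART = 84.5°
- ∠ATR = 35.5°
- ∠BYU = 13.44°
- ∠UBY = 121.56°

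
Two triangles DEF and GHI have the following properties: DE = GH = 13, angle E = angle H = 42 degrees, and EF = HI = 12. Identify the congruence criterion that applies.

Consider the given information: DE = GH = 13, angle E = angle H = 42 degrees, and EF = HI = 12
This is not SSS or HL: SSS requires all three pairs of sides, but we don't have that. HL only applies to right triangles with matching hypotenuse and leg.
The correct criterion is SAS. Two pairs of corresponding sides and the included angle are equal (Side-Angle-Side).

SAS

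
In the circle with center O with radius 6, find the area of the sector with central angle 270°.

The full circle has area πr² = π(6)² = 36*pi.
The sector covers 270° out of 360°, a fraction of 3/4.
Sector area = 36*pi × 3/4 = 27*pi.

27*pi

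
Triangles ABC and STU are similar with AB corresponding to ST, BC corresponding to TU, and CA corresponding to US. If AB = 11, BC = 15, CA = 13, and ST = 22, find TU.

Since the triangles are similar, the ratio of corresponding sides is constant.
Scale factor k = ST / AB = 22 / 11 = 2
TU = k * BC = 2 * 15 = 30

30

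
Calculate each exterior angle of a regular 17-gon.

Each exterior angle of a regular n-gon is 360 / n.
For n = 17: 360 / 17 = 360/17 degrees.

360/17 degrees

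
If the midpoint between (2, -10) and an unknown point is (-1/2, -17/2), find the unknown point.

Using the midpoint formula: M = ((x1 + x2)/2, (y1 + y2)/2)
We know M = (-1/2, -17/2) and P = (2, -10)
For x: -1/2 = (2 + x2)/2, so x2 = 2*-1/2 - 2 = -3
For y: -17/2 = (-10 + y2)/2, so y2 = 2*-17/2 - -10 = -7
S = (-3, -7)

(-3, -7)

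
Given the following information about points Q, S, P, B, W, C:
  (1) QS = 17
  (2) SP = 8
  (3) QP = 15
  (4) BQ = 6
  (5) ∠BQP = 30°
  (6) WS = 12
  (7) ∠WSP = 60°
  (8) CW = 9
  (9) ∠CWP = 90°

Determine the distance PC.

Step 1: By the law of cosines on triangle PSW: PW² = 8² + 12² − 2·8·12·cos(60°) = 112, so PW = 4·√7.
Step 2: By the law of cosines on triangle PWC: PC² = (4·√7)² + 9² − 2·4·√7·9·cos(90°) = 193, so PC = √193.

Therefore, the length of PC = √193.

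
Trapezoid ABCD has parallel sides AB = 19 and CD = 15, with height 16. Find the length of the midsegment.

The midsegment of a trapezoid = (base1 + base2) / 2
midsegment = (19 + 15) / 2
midsegment = 34 / 2
midsegment = 17

17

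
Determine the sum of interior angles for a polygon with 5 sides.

The sum of interior angles of an n-sided polygon is (n - 2) * 180.
For n = 5: (5 - 2) * 180 = 3 * 180 = 540 degrees.

540 degrees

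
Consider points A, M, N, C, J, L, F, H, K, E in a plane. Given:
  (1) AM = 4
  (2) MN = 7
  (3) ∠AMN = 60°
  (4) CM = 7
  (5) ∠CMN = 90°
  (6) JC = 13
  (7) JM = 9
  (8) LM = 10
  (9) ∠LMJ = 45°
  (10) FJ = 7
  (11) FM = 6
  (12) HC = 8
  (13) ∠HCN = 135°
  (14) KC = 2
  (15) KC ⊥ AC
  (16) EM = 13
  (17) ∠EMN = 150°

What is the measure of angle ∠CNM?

Step 1: By the law of cosines on triangle NMC: NC² = 7² + 7² − 2·7·7·cos(90°) = 98, so NC = 7·√2.
Step 2: By the inverse law of cosines on triangle CNM: cos(∠CNM) = ((7·√2)² + 7² − 7²) / (2·7·√2·7) = 98/138.59 = 0.7071, so ∠CNM = 45°.

Therefore, the measure of angle ∠CNM = 45°.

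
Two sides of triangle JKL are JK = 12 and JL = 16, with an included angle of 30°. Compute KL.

Law of cosines: KL^2 = 12^2 + 16^2 - 2(12)(16)cos(30°) = 400 - 192*sqrt(3), so KL = 4*sqrt(25 - 12*sqrt(3)).

4*sqrt(25 - 12*sqrt(3))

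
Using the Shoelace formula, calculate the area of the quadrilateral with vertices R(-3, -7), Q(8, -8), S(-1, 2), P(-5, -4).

Using the Shoelace formula for a quadrilateral (vertices in order):
Area = (1/2)|sum of (x_i * y_(i+1) - x_(i+1) * y_i)|
Terms: (-3*-8 - 8*-7) = 80, (8*2 - -1*-8) = 8, (-1*-4 - -5*2) = 14, (-5*-7 - -3*-4) = 23
Sum = 125
Area = (1/2)(125) = 125/2

125/2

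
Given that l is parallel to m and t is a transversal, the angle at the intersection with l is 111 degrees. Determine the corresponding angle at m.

Corresponding angles are equal: 111 degrees.

111 degrees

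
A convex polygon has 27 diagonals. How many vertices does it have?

Using d = n(n - 3)/2, we solve 27 = n(n - 3)/2.
So n(n - 3) = 54.
Testing n = 9: 9 * 6 = 54 = 54. Correct.
The polygon has 9 sides.

9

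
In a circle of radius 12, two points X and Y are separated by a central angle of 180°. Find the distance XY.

Chord = 2(12) sin(90°) = 24

24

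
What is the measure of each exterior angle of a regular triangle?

Each exterior angle of a regular n-gon is 360 / n.
For n = 3: 360 / 3 = 120 degrees.

120 degrees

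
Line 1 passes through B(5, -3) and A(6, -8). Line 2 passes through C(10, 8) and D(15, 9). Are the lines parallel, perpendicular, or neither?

Slope of line 1: m1 = (-8 - -3)/(6 - 5) = -5/1 = -5
Slope of line 2: m2 = (9 - 8)/(15 - 10) = 1/5 = 1/5
m1 * m2 = (-5) * (1/5) = -1 = -1, so the lines are perpendicular.

Perpendicular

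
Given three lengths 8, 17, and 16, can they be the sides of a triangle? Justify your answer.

Sort the sides: 8, 16, 17.
It suffices to check that the sum of the two smallest exceeds the largest:
8 + 16 = 24 > 17. ✓
Yes, a valid triangle can be formed.

Yes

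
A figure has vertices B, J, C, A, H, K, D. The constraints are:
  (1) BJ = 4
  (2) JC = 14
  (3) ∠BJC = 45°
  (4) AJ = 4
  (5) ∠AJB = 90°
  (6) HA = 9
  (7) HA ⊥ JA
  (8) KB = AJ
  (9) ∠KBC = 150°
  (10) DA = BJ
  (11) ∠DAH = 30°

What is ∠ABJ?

Step 1: By the law of cosines on triangle BJA: BA² = 4² + 4² − 2·4·4·cos(90°) = 32, so BA = 4·√2.
Step 2: By the inverse law of cosines on triangle ABJ: cos(∠ABJ) = ((4·√2)² + 4² − 4²) / (2·4·√2·4) = 32/45.25 = 0.7071, so ∠ABJ = 45°.

Therefore, the measure of angle ∠ABJ = 45°.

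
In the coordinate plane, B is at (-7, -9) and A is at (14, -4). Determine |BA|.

d = sqrt((14 - -7)^2 + (-4 - -9)^2)
d = sqrt(21^2 + 5^2)
d = sqrt(441 + 25)
d = sqrt(466)

sqrt(466)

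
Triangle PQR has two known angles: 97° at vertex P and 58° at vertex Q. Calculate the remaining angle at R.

By the triangle angle sum property, the three interior angles of any triangle add up to 180°.
We know angle P = 97° and angle Q = 58°, so their sum is 155°.
Therefore angle R = 180° - 155° = 25°.

25 degrees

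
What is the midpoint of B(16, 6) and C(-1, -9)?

The midpoint is the average of the coordinates:
x: (16 + -1)/2 = 15/2
y: (6 + -9)/2 = -3/2
Midpoint = (15/2, -3/2)

(15/2, -3/2)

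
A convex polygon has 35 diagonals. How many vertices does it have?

Using d = n(n - 3)/2, we solve 35 = n(n - 3)/2.
So n(n - 3) = 70.
Testing n = 10: 10 * 7 = 70 = 70. Correct.
The polygon has 10 sides.

10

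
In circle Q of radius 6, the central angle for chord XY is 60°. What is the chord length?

Drop a perpendicular from the center to the chord, bisecting both the chord and the central angle.
Each half-chord = r sin(θ/2) = 6 sin(30°).
The full chord = 2 × 6 × sin(30°) = 6.

6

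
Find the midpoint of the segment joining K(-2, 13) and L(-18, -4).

The midpoint is the average of the coordinates:
x: (-2 + -18)/2 = -10
y: (13 + -4)/2 = 9/2
Midpoint = (-10, 9/2)

(-10, 9/2)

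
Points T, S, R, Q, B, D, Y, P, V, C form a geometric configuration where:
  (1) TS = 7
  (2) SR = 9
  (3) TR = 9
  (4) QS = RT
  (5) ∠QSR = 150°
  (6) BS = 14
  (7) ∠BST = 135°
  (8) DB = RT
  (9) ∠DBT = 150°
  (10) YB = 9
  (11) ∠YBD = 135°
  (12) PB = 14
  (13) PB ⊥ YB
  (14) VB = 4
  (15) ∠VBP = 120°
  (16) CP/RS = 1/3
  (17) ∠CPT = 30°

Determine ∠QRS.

From the given relations: QS = RT = 9.
Step 1: By the law of cosines on triangle RSQ: RQ² = 9² + 9² − 2·9·9·cos(150°) = 302.3, so RQ ≈ 17.39.
Step 2: By the inverse law of cosines on triangle QRS: cos(∠QRS) = (17.39² + 9² − 9²) / (2·17.39·9) = 302.3/312.96 = 0.9659, so ∠QRS = 15°.

Therefore, the measure of angle ∠QRS = 15°.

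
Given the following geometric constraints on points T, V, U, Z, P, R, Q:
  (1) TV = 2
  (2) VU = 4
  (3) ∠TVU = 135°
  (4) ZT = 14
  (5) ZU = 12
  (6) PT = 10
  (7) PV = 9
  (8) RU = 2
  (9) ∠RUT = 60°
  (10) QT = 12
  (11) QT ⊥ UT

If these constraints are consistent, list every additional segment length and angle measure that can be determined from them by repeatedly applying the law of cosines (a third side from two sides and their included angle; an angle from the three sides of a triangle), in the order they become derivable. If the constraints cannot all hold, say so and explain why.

The constraints are consistent. Derivable facts, in order:
After 1 step:
- TU ≈ 5.6
- ∠PTV = 54.9°
- ∠PVT = 114.62°
- ∠TPV = 10.48°
After 2 steps:
- TR ≈ 4.91
- UQ ≈ 13.24
- ∠TUV = 14.64°
- ∠TUZ = 98.86°
- ∠TZU = 23.26°
- ∠UTV = 30.36°
- ∠UTZ = 57.88°
After 3 steps:
- ∠QUT = 65°
- ∠RTU = 20.65°
- ∠TQU = 25°
- ∠TRU = 99.35°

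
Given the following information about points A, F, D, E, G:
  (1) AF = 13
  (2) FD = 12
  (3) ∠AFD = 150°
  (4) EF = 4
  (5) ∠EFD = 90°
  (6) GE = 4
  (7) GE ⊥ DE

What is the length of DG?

Step 1: By the law of cosines on triangle EFD: ED² = 4² + 12² − 2·4·12·cos(90°) = 160, so ED = 4·√10.
Step 2: By the law of cosines on triangle DEG: DG² = (4·√10)² + 4² − 2·4·√10·4·cos(90°) = 176, so DG = 4·√11.

Therefore, the length of DG = 4·√11.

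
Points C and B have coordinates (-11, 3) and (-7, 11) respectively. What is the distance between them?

d = sqrt((-7 - -11)^2 + (11 - 3)^2)
d = sqrt(4^2 + 8^2)
d = sqrt(16 + 64)
d = sqrt(80) = 4*sqrt(5)

4*sqrt(5)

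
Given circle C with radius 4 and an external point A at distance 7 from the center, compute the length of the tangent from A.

Let T be the point of tangency. Then CT ⊥ AT (radius ⊥ tangent).
In right triangle CTA: CA² = CT² + AT²
7² = 4² + AT²
AT² = 33, AT = sqrt(33)

sqrt(33)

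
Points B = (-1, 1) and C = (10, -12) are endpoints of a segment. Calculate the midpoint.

The midpoint is the average of the coordinates:
x: (-1 + 10)/2 = 9/2
y: (1 + -12)/2 = -11/2
Midpoint = (9/2, -11/2)

(9/2, -11/2)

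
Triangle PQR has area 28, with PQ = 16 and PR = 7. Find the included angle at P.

sin(C) = 2 * 28 / (16 * 7) = 1/2, so C = arcsin(1/2) = 30°.
Since sin(180° - C) = sin(C), the obtuse angle 150° gives the same area, so C = 30° or C = 150°.

30° or 150°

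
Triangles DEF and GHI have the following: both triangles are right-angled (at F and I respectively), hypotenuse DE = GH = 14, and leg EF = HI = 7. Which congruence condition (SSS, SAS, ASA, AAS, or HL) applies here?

The given information provides:
both triangles are right-angled (at F and I respectively), hypotenuse DE = GH = 14, and leg EF = HI = 7
This matches the HL congruence theorem.
The hypotenuse and one leg of two right triangles are equal (Hypotenuse-Leg).

HL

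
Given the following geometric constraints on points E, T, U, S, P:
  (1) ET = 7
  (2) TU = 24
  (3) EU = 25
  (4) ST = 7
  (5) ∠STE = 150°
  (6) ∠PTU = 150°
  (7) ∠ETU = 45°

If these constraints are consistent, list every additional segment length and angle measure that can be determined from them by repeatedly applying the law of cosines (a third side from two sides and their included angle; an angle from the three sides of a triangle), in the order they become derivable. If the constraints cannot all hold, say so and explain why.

These constraints are not satisfiable: (1), (2) and (3) fix all three sides of triangle ETU, so by the law of cosines cos(∠ETU) = (7² + 24² − 25²) / (2·7·24) = 0.0000, i.e. ∠ETU ≈ 90°, which contradicts (7) ∠ETU = 45°. No planar figure meets all of them, so nothing further can be derived.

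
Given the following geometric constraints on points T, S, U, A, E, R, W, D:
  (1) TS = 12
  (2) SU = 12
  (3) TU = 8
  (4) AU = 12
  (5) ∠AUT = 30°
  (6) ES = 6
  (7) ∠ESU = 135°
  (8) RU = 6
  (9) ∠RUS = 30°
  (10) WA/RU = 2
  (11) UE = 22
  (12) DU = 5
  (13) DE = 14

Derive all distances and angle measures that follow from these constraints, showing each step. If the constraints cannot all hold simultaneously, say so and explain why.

These constraints are not satisfiable: by the triangle inequality in triangle DUE, (12) DU = 5 and (13) DE = 14 force UE ≤ 5 + 14 = 19, but (11) says UE = 22. No planar figure meets all of them, so nothing further can be derived.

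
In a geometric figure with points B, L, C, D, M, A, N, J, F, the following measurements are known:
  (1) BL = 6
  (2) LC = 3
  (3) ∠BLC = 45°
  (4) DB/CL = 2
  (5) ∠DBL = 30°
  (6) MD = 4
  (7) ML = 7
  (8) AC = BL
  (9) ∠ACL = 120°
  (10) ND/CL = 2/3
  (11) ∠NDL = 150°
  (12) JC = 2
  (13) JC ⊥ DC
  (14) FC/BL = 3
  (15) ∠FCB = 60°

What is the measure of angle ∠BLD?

From the given relations: DB = 2·CL = 2·3 = 6.
Step 1: By the law of cosines on triangle LBD: LD² = 6² + 6² − 2·6·6·cos(30°) = 9.65, so LD ≈ 3.11.
Step 2: By the inverse law of cosines on triangle BLD: cos(∠BLD) = (6² + 3.11² − 6²) / (2·6·3.11) = 9.65/37.27 = 0.2588, so ∠BLD = 75°.

Therefore, the measure of angle ∠BLD = 75°.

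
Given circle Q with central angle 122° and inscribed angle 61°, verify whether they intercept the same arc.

By the inscribed angle theorem, if both angles subtend the same arc, the inscribed angle must be half the central angle.
Half of 122° = 61°, which equals the given inscribed angle of 61°.
Therefore, yes, they correspond to the same arc.

Yes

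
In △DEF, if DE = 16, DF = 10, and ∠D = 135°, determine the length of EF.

Law of cosines: EF^2 = 16^2 + 10^2 - 2(16)(10)cos(135°) = 160*sqrt(2) + 356, so EF = 2*sqrt(40*sqrt(2) + 89).

2*sqrt(40*sqrt(2) + 89)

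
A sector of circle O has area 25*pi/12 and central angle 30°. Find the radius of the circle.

The sector covers 30°/360° = 1/12 of the full circle.
Full circle area = 25*pi/12 / 1/12 = 25*pi.
Since full area = πr², we get r² = 25*pi/π = 25, so r = 5.

5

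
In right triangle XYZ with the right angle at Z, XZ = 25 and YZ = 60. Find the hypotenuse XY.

XY = sqrt(25^2 + 60^2) = sqrt(4225) = 65

65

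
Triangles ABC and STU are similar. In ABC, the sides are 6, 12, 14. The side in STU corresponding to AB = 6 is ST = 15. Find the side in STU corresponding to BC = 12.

k = 15/6 = 5/2. TU = 5/2 * 12 = 30.

30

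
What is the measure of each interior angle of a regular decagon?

Each interior angle of a regular n-gon is (n - 2) * 180 / n.
For n = 10: (10 - 2) * 180 / 10 = 1440/10 = 144 degrees.

144 degrees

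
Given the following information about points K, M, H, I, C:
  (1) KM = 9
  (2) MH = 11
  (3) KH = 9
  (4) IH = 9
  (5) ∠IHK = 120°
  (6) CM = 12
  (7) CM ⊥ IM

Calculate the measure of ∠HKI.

Step 1: By the law of cosines on triangle KHI: KI² = 9² + 9² − 2·9·9·cos(120°) = 243, so KI = 9·√3.
Step 2: By the inverse law of cosines on triangle HKI: cos(∠HKI) = (9² + (9·√3)² − 9²) / (2·9·9·√3) = 243/280.59 = 0.866, so ∠HKI = 30°.

Therefore, the measure of angle ∠HKI = 30°.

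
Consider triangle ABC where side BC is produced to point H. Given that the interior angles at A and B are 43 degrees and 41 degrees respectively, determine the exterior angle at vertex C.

The interior angle at C is 180 - 43 - 41 = 96 degrees.
The exterior angle and interior angle at C are supplementary:
Exterior angle = 180 - 96 = 84 degrees.

84 degrees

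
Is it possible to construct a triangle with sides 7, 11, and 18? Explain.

No.
The triangle inequality is violated: 7 + 11 = 18 ≤ 18.
These lengths cannot form a triangle.

No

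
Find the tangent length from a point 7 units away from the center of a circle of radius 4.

Let T be the point of tangency. Then OT ⊥ PT (radius ⊥ tangent).
In right triangle OTP: OP² = OT² + PT²
7² = 4² + PT²
PT² = 33, PT = sqrt(33)

sqrt(33)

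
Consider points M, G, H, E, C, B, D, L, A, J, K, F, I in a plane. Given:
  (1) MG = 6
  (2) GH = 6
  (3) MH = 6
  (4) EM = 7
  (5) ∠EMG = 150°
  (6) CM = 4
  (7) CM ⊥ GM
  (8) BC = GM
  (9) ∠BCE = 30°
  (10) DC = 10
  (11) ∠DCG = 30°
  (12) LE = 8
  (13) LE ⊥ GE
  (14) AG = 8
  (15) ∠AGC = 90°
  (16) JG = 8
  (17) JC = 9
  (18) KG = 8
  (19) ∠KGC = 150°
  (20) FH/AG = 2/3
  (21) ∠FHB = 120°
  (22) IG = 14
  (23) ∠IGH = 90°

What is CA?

Step 1: By the law of cosines on triangle CMG: CG² = 4² + 6² − 2·4·6·cos(90°) = 52, so CG = 2·√13.
Step 2: By the law of cosines on triangle CGA: CA² = (2·√13)² + 8² − 2·2·√13·8·cos(90°) = 116, so CA = 2·√29.

Therefore, the length of CA = 2·√29.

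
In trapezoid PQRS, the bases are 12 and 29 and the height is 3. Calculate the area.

Area = (12 + 29) * 3 / 2 = 123 / 2 = 123/2

123/2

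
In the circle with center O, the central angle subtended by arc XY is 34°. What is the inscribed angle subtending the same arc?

An inscribed angle intercepts an arc from a point on the circle, while the central angle intercepts the same arc from the center.
The inscribed angle is always half the central angle: 34° / 2 = 17°.

17°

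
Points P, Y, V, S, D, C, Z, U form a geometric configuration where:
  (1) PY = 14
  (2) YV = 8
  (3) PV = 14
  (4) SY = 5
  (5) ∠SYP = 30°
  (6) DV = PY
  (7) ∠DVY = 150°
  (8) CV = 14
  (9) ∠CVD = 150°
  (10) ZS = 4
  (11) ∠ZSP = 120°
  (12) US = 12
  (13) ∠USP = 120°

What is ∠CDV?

From the given relations: DV = PY = 14.
Step 1: By the law of cosines on triangle DVC: DC² = 14² + 14² − 2·14·14·cos(150°) = 731.48, so DC ≈ 27.05.
Step 2: By the inverse law of cosines on triangle CDV: cos(∠CDV) = (27.05² + 14² − 14²) / (2·27.05·14) = 731.48/757.29 = 0.9659, so ∠CDV = 15°.

Therefore, the measure of angle ∠CDV = 15°.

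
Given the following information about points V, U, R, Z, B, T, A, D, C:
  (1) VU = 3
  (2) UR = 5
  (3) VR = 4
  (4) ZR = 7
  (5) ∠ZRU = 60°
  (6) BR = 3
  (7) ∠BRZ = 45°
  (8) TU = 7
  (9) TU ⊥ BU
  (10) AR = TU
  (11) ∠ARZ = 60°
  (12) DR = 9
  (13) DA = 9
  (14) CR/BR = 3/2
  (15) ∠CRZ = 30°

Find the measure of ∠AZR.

From the given relations: AR = TU = 7.
Step 1: By the law of cosines on triangle ZRA: ZA² = 7² + 7² − 2·7·7·cos(60°) = 49, so ZA = 7.
Step 2: By the inverse law of cosines on triangle AZR: cos(∠AZR) = (7² + 7² − 7²) / (2·7·7) = 49/98 = 0.5, so ∠AZR = 60°.

Therefore, the measure of angle ∠AZR = 60°.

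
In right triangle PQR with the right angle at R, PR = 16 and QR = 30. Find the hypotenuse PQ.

In a right triangle, the square of the hypotenuse equals the sum of the squares of the two legs.
The legs are 16 and 30, so the hypotenuse = sqrt(256 + 900) = sqrt(1156) = 34.

34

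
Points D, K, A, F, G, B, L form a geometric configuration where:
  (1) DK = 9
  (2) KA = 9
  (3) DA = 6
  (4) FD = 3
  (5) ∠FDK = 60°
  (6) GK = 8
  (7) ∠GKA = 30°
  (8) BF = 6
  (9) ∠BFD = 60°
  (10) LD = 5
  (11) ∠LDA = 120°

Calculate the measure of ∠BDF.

Step 1: By the law of cosines on triangle DFB: DB² = 3² + 6² − 2·3·6·cos(60°) = 27, so DB = 3·√3.
Step 2: By the inverse law of cosines on triangle BDF: cos(∠BDF) = ((3·√3)² + 3² − 6²) / (2·3·√3·3) = 0/31.18 = 0, so ∠BDF = 90°.

Therefore, the measure of angle ∠BDF = 90°.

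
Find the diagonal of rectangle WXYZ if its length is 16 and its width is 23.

A rectangle's diagonal splits it into two right triangles, with the diagonal as the hypotenuse.
By the Pythagorean theorem, d^2 = 16^2 + 23^2 = 785.
Therefore d = sqrt(785).

sqrt(785)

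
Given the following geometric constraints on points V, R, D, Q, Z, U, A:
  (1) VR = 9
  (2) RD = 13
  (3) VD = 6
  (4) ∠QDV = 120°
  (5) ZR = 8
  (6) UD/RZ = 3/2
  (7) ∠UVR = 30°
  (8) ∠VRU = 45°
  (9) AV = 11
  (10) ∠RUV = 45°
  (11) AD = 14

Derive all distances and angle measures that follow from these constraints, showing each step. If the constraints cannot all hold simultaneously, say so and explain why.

These constraints are not satisfiable: (7), (8) and (10) are the three interior angles of triangle UVR, which must sum to 180°, but 30° + 45° + 45° = 120°. No planar figure meets all of them, so nothing further can be derived.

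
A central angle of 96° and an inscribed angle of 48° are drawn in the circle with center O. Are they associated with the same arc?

By the inscribed angle theorem, if both angles subtend the same arc, the inscribed angle must be half the central angle.
Half of 96° = 48°, which equals the given inscribed angle of 48°.
Therefore, yes, they correspond to the same arc.

Yes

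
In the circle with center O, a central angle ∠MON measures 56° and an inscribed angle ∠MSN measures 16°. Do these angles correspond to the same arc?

By the inscribed angle theorem, the inscribed angle for a central angle of 56° should be 56° / 2 = 28°.
The given inscribed angle is 16°, which does not equal 28°.
Therefore, no, they do not correspond to the same arc.

No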